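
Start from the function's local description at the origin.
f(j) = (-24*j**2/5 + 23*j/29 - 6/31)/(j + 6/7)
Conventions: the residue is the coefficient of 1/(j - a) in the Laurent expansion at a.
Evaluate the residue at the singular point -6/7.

The residue is -969096/220255.

At the order-1 pole -6/7 set g(j) = (j - (-6/7))*f(j) = -24*j**2/5 + 23*j/29 - 6/31.
Simple pole: residue = g(a) at a = -6/7, which is -969096/220255.


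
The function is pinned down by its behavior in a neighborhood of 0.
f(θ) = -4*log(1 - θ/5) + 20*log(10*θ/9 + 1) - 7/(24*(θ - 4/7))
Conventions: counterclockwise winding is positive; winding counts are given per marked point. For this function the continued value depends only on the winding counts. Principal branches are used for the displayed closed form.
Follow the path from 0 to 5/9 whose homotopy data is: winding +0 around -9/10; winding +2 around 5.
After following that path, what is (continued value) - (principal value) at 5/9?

The rational part is single-valued and drops out of the difference; each branch term changes only by its own monodromy.
(-4)*log(1 - θ/(5)): each positive loop around 5 adds 2*pi*i to the log, so winding +2 contributes (-4)*(2)*2*pi*i = -(16)*pi*i.
(20)*log(1 - θ/(-9/10)): winding 0 around -9/10, so this term returns to its principal value, contribution 0.
Summing the contributions at θ = 5/9 gives -(16)*pi*i.

Continued minus principal equals -(16)*pi*i.


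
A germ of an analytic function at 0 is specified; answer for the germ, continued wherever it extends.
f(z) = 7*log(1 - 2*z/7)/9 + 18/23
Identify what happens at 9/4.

The point is a regular point.

There is no denominator, hence no pole anywhere.
Branch term log(1 - z/(7/2)): argument at 9/4 is 5/14, nonzero, so 9/4 is not its branch point (a point on a principal cut is still regular for the continued germ).
So the germ continues analytically to 9/4.


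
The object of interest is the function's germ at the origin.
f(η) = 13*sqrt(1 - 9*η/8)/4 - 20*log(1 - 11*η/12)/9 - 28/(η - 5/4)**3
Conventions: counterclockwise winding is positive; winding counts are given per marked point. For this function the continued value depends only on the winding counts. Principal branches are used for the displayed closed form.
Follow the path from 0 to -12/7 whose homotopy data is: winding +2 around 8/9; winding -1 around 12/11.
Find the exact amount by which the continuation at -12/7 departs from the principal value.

Continued minus principal equals (40/9)*pi*i.

The rational part is single-valued and drops out of the difference; each branch term changes only by its own monodromy.
(13/4)*sqrt(1 - η/(8/9)): winding +2 is even, the square root returns to the same sheet, contribution 0.
(-20/9)*log(1 - η/(12/11)): each positive loop around 12/11 adds 2*pi*i to the log, so winding -1 contributes (-20/9)*(-1)*2*pi*i = (40/9)*pi*i.
Summing the contributions at η = -12/7 gives (40/9)*pi*i.


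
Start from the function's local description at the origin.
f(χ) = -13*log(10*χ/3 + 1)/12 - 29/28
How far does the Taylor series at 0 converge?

Branch term (-13/12)*log(1 - χ/(-3/10)): its argument vanishes at χ = -3/10, a logarithmic branch point, modulus 3/10.
The radius of convergence is the smallest modulus among the singular points: 3/10.

The radius of convergence is 3/10.


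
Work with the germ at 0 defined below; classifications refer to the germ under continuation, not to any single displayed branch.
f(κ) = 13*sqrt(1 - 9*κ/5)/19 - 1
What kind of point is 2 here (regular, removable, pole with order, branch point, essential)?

The point is a regular point.

There is no denominator, hence no pole anywhere.
Branch term sqrt(1 - κ/(5/9)): argument at 2 is -13/5, nonzero, so 2 is not its branch point (a point on a principal cut is still regular for the continued germ).
So the germ continues analytically to 2.


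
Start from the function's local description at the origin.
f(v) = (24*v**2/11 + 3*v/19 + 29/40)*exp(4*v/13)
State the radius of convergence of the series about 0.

The factor exp(4*v/13) is entire and contributes no finite singular point.
The polynomial part has no poles.
No finite singular points: the Taylor series at 0 converges everywhere.

The radius of convergence is infinite.


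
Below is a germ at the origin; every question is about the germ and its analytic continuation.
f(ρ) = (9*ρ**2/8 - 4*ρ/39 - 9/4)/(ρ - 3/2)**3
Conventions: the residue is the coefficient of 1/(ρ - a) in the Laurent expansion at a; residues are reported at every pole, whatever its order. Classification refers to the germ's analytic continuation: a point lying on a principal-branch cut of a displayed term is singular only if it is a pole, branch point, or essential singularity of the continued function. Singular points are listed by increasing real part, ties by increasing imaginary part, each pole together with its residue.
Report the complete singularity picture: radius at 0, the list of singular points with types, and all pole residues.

Radius of convergence at 0: 3/2.
At 3/2: a pole of order 3; residue 9/8.

Denominator factor (ρ - 3/2)^3: pole of order 3 at 3/2, modulus 3/2.
The radius of convergence is the smallest modulus among the singular points: 3/2.
At the order-3 pole 3/2 set g(ρ) = (ρ - (3/2))^3*f(ρ) = 9*ρ**2/8 - 4*ρ/39 - 9/4.
Order-3 pole: residue = g''(a)/2; g''(3/2) = 9/4, so the residue is 9/8.


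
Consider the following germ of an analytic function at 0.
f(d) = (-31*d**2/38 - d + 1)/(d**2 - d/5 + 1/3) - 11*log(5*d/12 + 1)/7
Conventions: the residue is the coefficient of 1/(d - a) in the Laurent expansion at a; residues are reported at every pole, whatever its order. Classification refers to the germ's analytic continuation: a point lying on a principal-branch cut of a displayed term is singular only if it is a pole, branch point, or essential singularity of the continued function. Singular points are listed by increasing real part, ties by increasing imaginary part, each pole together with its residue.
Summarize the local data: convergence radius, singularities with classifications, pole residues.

Radius of convergence at 0: (1/3)*sqrt(3).
At -12/5: a logarithmic branch point.
At (1/10) - ((1/30)*sqrt(291))*i: a pole of order 1; residue (-221/380) + ((6587/110580)*sqrt(291))*i.
At (1/10) + ((1/30)*sqrt(291))*i: a pole of order 1; residue (-221/380) - ((6587/110580)*sqrt(291))*i.

Denominator factor (d**2 - d/5 + 1/3): discriminant -97/75, complex-conjugate roots (1/10) + ((1/30)*sqrt(291))*i and (1/10) - ((1/30)*sqrt(291))*i; poles of order 1, moduli (1/3)*sqrt(3) and (1/3)*sqrt(3).
Branch term (-11/7)*log(1 - d/(-12/5)): its argument vanishes at d = -12/5, a logarithmic branch point, modulus 12/5.
The radius of convergence is the smallest modulus among the singular points: (1/3)*sqrt(3).
The branch term is analytic at (1/10) - ((1/30)*sqrt(291))*i and contributes nothing to the residue; only the rational part matters.
The factor d**2 - d/5 + 1/3 splits as (d - a)(d - a') with a = (1/10) - ((1/30)*sqrt(291))*i, a' = (1/10) + ((1/30)*sqrt(291))*i. At the order-1 pole a set g(d) = (d - a)*(rational part) = [-31*d**2/38 - d + 1] / (d - a').
Simple pole: residue = g(a) at a = (1/10) - ((1/30)*sqrt(291))*i, which is (-221/380) + ((6587/110580)*sqrt(291))*i.
The branch term is analytic at (1/10) + ((1/30)*sqrt(291))*i and contributes nothing to the residue; only the rational part matters.
The factor d**2 - d/5 + 1/3 splits as (d - a)(d - a') with a = (1/10) + ((1/30)*sqrt(291))*i, a' = (1/10) - ((1/30)*sqrt(291))*i. At the order-1 pole a set g(d) = (d - a)*(rational part) = [-31*d**2/38 - d + 1] / (d - a').
Simple pole: residue = g(a) at a = (1/10) + ((1/30)*sqrt(291))*i, which is (-221/380) - ((6587/110580)*sqrt(291))*i.
List the singular points by increasing real part (a conjugate pair: the negative imaginary part first).


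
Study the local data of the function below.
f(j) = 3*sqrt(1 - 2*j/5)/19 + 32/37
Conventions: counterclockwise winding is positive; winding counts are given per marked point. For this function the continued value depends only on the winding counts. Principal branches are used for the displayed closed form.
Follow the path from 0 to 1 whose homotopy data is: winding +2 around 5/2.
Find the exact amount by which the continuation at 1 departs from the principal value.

Continued minus principal equals 0.

The rational part is single-valued and drops out of the difference; each branch term changes only by its own monodromy.
(3/19)*sqrt(1 - j/(5/2)): winding +2 is even, the square root returns to the same sheet, contribution 0.
Summing the contributions at j = 1 gives 0.


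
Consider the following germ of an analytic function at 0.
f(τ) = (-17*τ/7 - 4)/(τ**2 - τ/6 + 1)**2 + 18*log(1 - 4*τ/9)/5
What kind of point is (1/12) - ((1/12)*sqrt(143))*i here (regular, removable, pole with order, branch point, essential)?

The denominator factor τ**2 - τ/6 + 1 vanishes at (1/12) - ((1/12)*sqrt(143))*i and appears to the power 2; the numerator there equals (-353/84) + ((17/84)*sqrt(143))*i, nonzero, and no other factor vanishes.
The branch terms are analytic at this point.
Hence a pole whose order is the multiplicity, 2.

The point is a pole of order 2.


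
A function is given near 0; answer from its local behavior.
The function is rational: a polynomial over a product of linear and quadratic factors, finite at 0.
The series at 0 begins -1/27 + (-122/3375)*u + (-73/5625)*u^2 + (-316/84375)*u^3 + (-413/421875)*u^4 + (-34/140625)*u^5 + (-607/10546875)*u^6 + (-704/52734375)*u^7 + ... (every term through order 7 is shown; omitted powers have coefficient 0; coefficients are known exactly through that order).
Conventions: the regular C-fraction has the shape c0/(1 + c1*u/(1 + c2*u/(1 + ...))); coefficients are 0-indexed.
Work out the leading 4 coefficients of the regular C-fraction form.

Taylor coefficients (read off): a_0 = -1/27, a_1 = -122/3375, a_2 = -73/5625, a_3 = -316/84375.
c0 = a_0 = -1/27. Peel one level at a time: if S = 1 + c*u/S' with S'(0) = 1, then c is the u-coefficient of S and S' = c*u/(S - 1).
S_1 = c0/f = 1 + (-122/125)*u + (9409/15625)*u^2 + ...; c1 = -122/125.
S_2 = c1*u/(S_1 - 1) = 1 + (9409/15250)*u + (9409/372100)*u^2 + ...; c2 = 9409/15250.
S_3 = c2*u/(S_2 - 1) = 1 + (-5/122)*u + ...; c3 = -5/122.

The regular C-fraction coefficients are [-1/27, -122/125, 9409/15250, -5/122].


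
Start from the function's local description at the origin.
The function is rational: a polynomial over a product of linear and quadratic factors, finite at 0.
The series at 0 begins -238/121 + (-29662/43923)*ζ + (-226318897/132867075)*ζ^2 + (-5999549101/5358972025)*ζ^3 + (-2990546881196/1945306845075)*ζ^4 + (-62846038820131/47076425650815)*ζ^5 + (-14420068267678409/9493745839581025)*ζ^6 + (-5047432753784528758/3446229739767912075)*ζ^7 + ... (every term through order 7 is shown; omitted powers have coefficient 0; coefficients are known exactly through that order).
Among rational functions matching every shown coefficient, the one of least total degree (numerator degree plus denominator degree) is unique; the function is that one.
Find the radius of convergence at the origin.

The radius of convergence is -7/22 + (1/154)*sqrt(39669).

No rational of total degree below 4 reproduces all 8 coefficients; solving the [2/2] Pade equations on them gives f(ζ) = (7*ζ**2/25 - 4*ζ/21 + 34/11)/(ζ**2 + 7*ζ/11 - 11/7), whose expansion matches every shown term.
Denominator factor (ζ**2 + 7*ζ/11 - 11/7): discriminant 5667/847, real irrational roots -7/22 + (1/154)*sqrt(39669) and -7/22 - (1/154)*sqrt(39669); poles of order 1, moduli -7/22 + (1/154)*sqrt(39669) and 7/22 + (1/154)*sqrt(39669).
The radius of convergence is the smallest modulus among the singular points: -7/22 + (1/154)*sqrt(39669).


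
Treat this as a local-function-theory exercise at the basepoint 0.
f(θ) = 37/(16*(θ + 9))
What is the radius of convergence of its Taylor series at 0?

Denominator factor (θ + 9): pole of order 1 at -9, modulus 9.
The radius of convergence is the smallest modulus among the singular points: 9.

The radius of convergence is 9.


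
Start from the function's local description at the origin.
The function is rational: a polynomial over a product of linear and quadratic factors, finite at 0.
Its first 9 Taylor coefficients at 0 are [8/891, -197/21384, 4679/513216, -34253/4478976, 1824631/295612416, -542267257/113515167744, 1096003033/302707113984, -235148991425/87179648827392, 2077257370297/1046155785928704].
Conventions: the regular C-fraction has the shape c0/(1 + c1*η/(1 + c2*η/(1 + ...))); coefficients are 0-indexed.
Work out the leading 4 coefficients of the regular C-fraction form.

Taylor coefficients (read off): a_0 = 8/891, a_1 = -197/21384, a_2 = 4679/513216, a_3 = -34253/4478976.
c0 = a_0 = 8/891. Peel one level at a time: if S = 1 + c*η/S' with S'(0) = 1, then c is the η-coefficient of S and S' = c*η/(S - 1).
S_1 = c0/f = 1 + (197/192)*η + (153/4096)*η^2 + ...; c1 = 197/192.
S_2 = c1*η/(S_1 - 1) = 1 + (-459/12608)*η + (13345913/89415936)*η^2 + ...; c2 = -459/12608.
S_3 = c2*η/(S_2 - 1) = 1 + (13345913/3255228)*η + ...; c3 = 13345913/3255228.

The regular C-fraction coefficients are [8/891, 197/192, -459/12608, 13345913/3255228].


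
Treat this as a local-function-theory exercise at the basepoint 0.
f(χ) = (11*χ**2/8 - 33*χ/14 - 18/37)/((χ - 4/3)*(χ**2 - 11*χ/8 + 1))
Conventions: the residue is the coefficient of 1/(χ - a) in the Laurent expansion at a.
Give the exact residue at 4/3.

The residue is -5524/4403.

At the order-1 pole 4/3 set g(χ) = (χ - (4/3))*f(χ) = (11*χ**2/8 - 33*χ/14 - 18/37)/(χ**2 - 11*χ/8 + 1).
Simple pole: residue = g(a) at a = 4/3, which is -5524/4403.


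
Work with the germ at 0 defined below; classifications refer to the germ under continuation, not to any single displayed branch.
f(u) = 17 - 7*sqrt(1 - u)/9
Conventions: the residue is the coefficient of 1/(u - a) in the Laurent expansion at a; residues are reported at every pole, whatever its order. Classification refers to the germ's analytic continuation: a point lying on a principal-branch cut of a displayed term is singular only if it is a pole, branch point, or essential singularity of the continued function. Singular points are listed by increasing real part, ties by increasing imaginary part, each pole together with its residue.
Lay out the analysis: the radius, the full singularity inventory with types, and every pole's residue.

Radius of convergence at 0: 1.
At 1: an algebraic (square-root) branch point.

Branch term (-7/9)*sqrt(1 - u/(1)): its argument vanishes at u = 1, a square-root branch point, modulus 1.
The radius of convergence is the smallest modulus among the singular points: 1.


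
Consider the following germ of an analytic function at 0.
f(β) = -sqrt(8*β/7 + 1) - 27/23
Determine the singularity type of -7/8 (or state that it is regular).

The point is an algebraic (square-root) branch point.

The term (-1)*sqrt(1 - β/(-7/8)) has argument 1 - -7/8/(-7/8) = 0 at -7/8: a square-root (algebraic, two-sheeted) branch point; the remaining terms are analytic or single-valued there.


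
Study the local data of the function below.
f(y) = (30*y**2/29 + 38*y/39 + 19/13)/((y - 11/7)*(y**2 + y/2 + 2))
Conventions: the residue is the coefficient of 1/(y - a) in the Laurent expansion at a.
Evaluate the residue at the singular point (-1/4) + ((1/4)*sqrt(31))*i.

The residue is (-6146/582465) - ((487732/18056415)*sqrt(31))*i.


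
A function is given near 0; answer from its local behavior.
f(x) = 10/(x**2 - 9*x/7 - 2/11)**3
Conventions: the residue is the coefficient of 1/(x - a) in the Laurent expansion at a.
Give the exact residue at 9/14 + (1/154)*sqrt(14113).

The residue is (122018820/2111932187)*sqrt(14113).

The factor x**2 - 9*x/7 - 2/11 splits as (x - a)(x - a') with a = 9/14 + (1/154)*sqrt(14113), a' = 9/14 - (1/154)*sqrt(14113). At the order-3 pole a set g(x) = (x - a)^3*f(x) = [10] / (x - a')^3.
Order-3 pole: residue = g''(a)/2; g''(9/14 + (1/154)*sqrt(14113)) = (244037640/2111932187)*sqrt(14113), so the residue is (122018820/2111932187)*sqrt(14113).


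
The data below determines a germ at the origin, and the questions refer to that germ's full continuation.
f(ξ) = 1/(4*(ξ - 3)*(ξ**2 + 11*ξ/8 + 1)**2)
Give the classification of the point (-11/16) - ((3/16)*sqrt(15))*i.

The denominator factor ξ**2 + 11*ξ/8 + 1 vanishes at (-11/16) - ((3/16)*sqrt(15))*i and appears to the power 2; the numerator there equals 1/4, nonzero, and no other factor vanishes.
Hence a pole whose order is the multiplicity, 2.

The point is a pole of order 2.


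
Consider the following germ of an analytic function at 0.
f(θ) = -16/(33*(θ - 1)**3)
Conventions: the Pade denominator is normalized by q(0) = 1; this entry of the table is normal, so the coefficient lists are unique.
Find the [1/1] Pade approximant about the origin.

Taylor coefficients needed (expand at 0): a_0 = 16/33, a_1 = 16/11, a_2 = 32/11.
Write the denominator as Q(θ) = 1 + q1*θ. Requiring Q*f - P = O(θ^3) with deg P <= 1 kills the coefficients of θ^2..θ^2 in Q*f:
  θ^2: a_2 + q1*a_1 = 0, i.e. 32/11 + (16/11)*q1 = 0.
Solving this linear system: q1 = -2.
The numerator is Q*f truncated at degree 1: P0 = a_0 = 16/33; P1 = a_1 + q1*a_0 = 16/33.

The Pade approximant has numerator coefficients [16/33, 16/33]; denominator coefficients [1, -2].


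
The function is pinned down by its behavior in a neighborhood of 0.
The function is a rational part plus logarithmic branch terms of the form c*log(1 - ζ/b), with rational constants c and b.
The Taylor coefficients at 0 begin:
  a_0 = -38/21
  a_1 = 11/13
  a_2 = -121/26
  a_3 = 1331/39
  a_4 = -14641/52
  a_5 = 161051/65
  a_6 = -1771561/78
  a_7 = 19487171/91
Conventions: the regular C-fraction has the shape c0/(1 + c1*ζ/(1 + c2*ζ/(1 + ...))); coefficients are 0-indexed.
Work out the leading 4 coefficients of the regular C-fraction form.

The regular C-fraction coefficients are [-38/21, 231/494, 1243/247, 2717/1356].

Taylor coefficients (read off): a_0 = -38/21, a_1 = 11/13, a_2 = -121/26, a_3 = 1331/39.
c0 = a_0 = -38/21. Peel one level at a time: if S = 1 + c*ζ/S' with S'(0) = 1, then c is the ζ-coefficient of S and S' = c*ζ/(S - 1).
S_1 = c0/f = 1 + (231/494)*ζ + (-287133/122018)*ζ^2 + ...; c1 = 231/494.
S_2 = c1*ζ/(S_1 - 1) = 1 + (1243/247)*ζ + (-121/12)*ζ^2 + ...; c2 = 1243/247.
S_3 = c2*ζ/(S_2 - 1) = 1 + (2717/1356)*ζ + ...; c3 = 2717/1356.


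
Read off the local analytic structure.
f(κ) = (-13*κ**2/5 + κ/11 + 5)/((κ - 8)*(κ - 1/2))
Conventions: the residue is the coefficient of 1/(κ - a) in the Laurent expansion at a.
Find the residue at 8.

At the order-1 pole 8 set g(κ) = (κ - (8))*f(κ) = (-13*κ**2/5 + κ/11 + 5)/(κ - 1/2).
Simple pole: residue = g(a) at a = 8, which is -17674/825.

The residue is -17674/825.


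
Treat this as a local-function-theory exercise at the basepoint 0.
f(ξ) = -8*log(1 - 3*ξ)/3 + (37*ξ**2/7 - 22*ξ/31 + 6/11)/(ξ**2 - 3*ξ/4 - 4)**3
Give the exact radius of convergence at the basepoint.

The radius of convergence is 1/3.

Denominator factor (ξ**2 - 3*ξ/4 - 4)^3: discriminant 265/16, real irrational roots 3/8 + (1/8)*sqrt(265) and 3/8 - (1/8)*sqrt(265); poles of order 3, moduli 3/8 + (1/8)*sqrt(265) and -3/8 + (1/8)*sqrt(265).
Branch term (-8/3)*log(1 - ξ/(1/3)): its argument vanishes at ξ = 1/3, a logarithmic branch point, modulus 1/3.
The radius of convergence is the smallest modulus among the singular points: 1/3.


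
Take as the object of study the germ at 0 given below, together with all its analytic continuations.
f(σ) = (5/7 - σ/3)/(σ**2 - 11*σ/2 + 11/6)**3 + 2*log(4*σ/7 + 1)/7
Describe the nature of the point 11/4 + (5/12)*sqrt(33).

The denominator factor σ**2 - 11*σ/2 + 11/6 vanishes at 11/4 + (5/12)*sqrt(33) and appears to the power 3; the numerator there equals -17/84 - (5/36)*sqrt(33), nonzero, and no other factor vanishes.
The branch terms are analytic at this point.
Hence a pole whose order is the multiplicity, 3.

The point is a pole of order 3.


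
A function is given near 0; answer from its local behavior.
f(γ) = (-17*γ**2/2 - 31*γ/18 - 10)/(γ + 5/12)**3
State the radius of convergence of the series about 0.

Denominator factor (γ + 5/12)^3: pole of order 3 at -5/12, modulus 5/12.
The radius of convergence is the smallest modulus among the singular points: 5/12.

The radius of convergence is 5/12.


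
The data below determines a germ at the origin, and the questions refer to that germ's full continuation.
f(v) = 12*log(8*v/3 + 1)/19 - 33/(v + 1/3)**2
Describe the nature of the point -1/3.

The denominator factor v + 1/3 vanishes at -1/3 and appears to the power 2; the numerator there equals -33, nonzero, and no other factor vanishes.
The branch terms are analytic at this point.
Hence a pole whose order is the multiplicity, 2.

The point is a pole of order 2.


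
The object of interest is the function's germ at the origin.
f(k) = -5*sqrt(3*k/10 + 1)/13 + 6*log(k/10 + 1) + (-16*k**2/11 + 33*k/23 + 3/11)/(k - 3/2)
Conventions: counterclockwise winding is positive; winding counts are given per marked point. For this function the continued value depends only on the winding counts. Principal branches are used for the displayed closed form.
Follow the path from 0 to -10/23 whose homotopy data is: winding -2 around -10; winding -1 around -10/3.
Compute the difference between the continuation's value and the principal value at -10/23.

The rational part is single-valued and drops out of the difference; each branch term changes only by its own monodromy.
(-5/13)*sqrt(1 - k/(-10/3)): winding -1 is odd, the square root flips sign, contributing -2*(-5/13)*sqrt(1 - (-10/23)/(-10/3)) = -2*(-5/13)*sqrt(20/23) = (20/299)*sqrt(115).
(6)*log(1 - k/(-10)): each positive loop around -10 adds 2*pi*i to the log, so winding -2 contributes (6)*(-2)*2*pi*i = -(24)*pi*i.
Summing the contributions at k = -10/23 gives ((20/299)*sqrt(115)) - ((24)*pi)*i.

Continued minus principal equals ((20/299)*sqrt(115)) - ((24)*pi)*i.


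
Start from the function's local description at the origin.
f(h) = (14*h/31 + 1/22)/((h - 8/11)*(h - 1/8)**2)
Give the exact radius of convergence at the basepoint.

The radius of convergence is 1/8.

Denominator factor (h - 8/11): pole of order 1 at 8/11, modulus 8/11.
Denominator factor (h - 1/8)^2: pole of order 2 at 1/8, modulus 1/8.
The radius of convergence is the smallest modulus among the singular points: 1/8.


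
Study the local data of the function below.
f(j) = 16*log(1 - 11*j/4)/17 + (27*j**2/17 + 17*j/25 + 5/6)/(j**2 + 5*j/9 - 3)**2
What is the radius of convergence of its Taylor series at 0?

Denominator factor (j**2 + 5*j/9 - 3)^2: discriminant 997/81, real irrational roots -5/18 + (1/18)*sqrt(997) and -5/18 - (1/18)*sqrt(997); poles of order 2, moduli -5/18 + (1/18)*sqrt(997) and 5/18 + (1/18)*sqrt(997).
Branch term (16/17)*log(1 - j/(4/11)): its argument vanishes at j = 4/11, a logarithmic branch point, modulus 4/11.
The radius of convergence is the smallest modulus among the singular points: 4/11.

The radius of convergence is 4/11.


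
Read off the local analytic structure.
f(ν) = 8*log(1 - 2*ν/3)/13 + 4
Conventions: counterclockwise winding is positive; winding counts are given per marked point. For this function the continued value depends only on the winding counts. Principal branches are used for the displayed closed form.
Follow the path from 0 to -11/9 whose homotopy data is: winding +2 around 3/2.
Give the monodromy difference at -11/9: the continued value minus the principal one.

Continued minus principal equals (32/13)*pi*i.

The rational part is single-valued and drops out of the difference; each branch term changes only by its own monodromy.
(8/13)*log(1 - ν/(3/2)): each positive loop around 3/2 adds 2*pi*i to the log, so winding +2 contributes (8/13)*(2)*2*pi*i = (32/13)*pi*i.
Summing the contributions at ν = -11/9 gives (32/13)*pi*i.


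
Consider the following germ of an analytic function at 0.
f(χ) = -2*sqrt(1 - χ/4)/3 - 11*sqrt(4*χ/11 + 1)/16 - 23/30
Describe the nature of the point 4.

The point is an algebraic (square-root) branch point.

The term (-2/3)*sqrt(1 - χ/(4)) has argument 1 - 4/(4) = 0 at 4: a square-root (algebraic, two-sheeted) branch point; the remaining terms are analytic or single-valued there.


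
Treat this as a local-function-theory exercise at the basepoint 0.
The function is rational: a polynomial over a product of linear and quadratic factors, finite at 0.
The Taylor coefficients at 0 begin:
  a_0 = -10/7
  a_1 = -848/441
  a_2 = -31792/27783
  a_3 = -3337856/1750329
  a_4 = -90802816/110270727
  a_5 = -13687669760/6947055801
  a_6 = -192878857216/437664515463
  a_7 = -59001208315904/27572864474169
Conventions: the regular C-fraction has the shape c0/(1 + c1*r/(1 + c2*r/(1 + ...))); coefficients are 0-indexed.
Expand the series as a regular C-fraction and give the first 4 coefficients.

Taylor coefficients (read off): a_0 = -10/7, a_1 = -848/441, a_2 = -31792/27783, a_3 = -3337856/1750329.
c0 = a_0 = -10/7. Peel one level at a time: if S = 1 + c*r/S' with S'(0) = 1, then c is the r-coefficient of S and S' = c*r/(S - 1).
S_1 = c0/f = 1 + (-424/315)*r + (1592/1575)*r^2 + ...; c1 = -424/315.
S_2 = c1*r/(S_1 - 1) = 1 + (199/265)*r + (-1791/2809)*r^2 + ...; c2 = 199/265.
S_3 = c2*r/(S_2 - 1) = 1 + (45/53)*r + ...; c3 = 45/53.

The regular C-fraction coefficients are [-10/7, -424/315, 199/265, 45/53].


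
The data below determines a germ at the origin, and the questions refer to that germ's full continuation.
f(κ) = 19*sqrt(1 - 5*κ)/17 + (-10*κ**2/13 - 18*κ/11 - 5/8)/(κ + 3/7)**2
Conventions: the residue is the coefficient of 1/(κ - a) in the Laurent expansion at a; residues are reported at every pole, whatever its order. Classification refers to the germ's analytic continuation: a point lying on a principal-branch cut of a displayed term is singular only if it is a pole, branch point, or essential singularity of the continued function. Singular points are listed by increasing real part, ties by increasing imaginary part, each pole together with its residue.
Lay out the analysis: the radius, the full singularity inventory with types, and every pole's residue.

Radius of convergence at 0: 1/5.
At -3/7: a pole of order 2; residue -978/1001.
At 1/5: an algebraic (square-root) branch point.

Denominator factor (κ + 3/7)^2: pole of order 2 at -3/7, modulus 3/7.
Branch term (19/17)*sqrt(1 - κ/(1/5)): its argument vanishes at κ = 1/5, a square-root branch point, modulus 1/5.
The radius of convergence is the smallest modulus among the singular points: 1/5.
The branch term is analytic at -3/7 and contributes nothing to the residue; only the rational part matters.
At the order-2 pole -3/7 set g(κ) = (κ - (-3/7))^2*(rational part) = -10*κ**2/13 - 18*κ/11 - 5/8.
Order-2 pole: residue = g'(a); g'(-3/7) = -978/1001, so the residue is -978/1001.
List the singular points by increasing real part (a conjugate pair: the negative imaginary part first).


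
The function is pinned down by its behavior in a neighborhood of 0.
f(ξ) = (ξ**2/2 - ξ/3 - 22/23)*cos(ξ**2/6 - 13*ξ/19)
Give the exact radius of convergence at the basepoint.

The factor cos(ξ**2/6 - 13*ξ/19) is entire and contributes no finite singular point.
The polynomial part has no poles.
No finite singular points: the Taylor series at 0 converges everywhere.

The radius of convergence is infinite.


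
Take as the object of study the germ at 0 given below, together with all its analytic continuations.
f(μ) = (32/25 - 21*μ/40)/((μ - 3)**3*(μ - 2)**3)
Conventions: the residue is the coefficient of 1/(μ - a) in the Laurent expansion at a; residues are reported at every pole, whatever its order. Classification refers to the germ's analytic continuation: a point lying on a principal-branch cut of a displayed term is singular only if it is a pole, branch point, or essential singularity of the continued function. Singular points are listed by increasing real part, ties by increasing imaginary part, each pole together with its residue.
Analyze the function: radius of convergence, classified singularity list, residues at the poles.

Denominator factor (μ - 2)^3: pole of order 3 at 2, modulus 2.
Denominator factor (μ - 3)^3: pole of order 3 at 3, modulus 3.
The radius of convergence is the smallest modulus among the singular points: 2.
At the order-3 pole 2 set g(μ) = (μ - (2))^3*f(μ) = (32/25 - 21*μ/40)/(μ - 3)**3.
Order-3 pole: residue = g''(a)/2; g''(2) = 39/100, so the residue is 39/200.
At the order-3 pole 3 set g(μ) = (μ - (3))^3*f(μ) = (32/25 - 21*μ/40)/(μ - 2)**3.
Order-3 pole: residue = g''(a)/2; g''(3) = -39/100, so the residue is -39/200.
List the singular points by increasing real part (a conjugate pair: the negative imaginary part first).

Radius of convergence at 0: 2.
At 2: a pole of order 3; residue 39/200.
At 3: a pole of order 3; residue -39/200.


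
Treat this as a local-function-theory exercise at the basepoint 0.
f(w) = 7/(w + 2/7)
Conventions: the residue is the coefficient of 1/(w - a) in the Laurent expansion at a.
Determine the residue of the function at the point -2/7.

At the order-1 pole -2/7 set g(w) = (w - (-2/7))*f(w) = 7.
Simple pole: residue = g(a) at a = -2/7, which is 7.

The residue is 7.


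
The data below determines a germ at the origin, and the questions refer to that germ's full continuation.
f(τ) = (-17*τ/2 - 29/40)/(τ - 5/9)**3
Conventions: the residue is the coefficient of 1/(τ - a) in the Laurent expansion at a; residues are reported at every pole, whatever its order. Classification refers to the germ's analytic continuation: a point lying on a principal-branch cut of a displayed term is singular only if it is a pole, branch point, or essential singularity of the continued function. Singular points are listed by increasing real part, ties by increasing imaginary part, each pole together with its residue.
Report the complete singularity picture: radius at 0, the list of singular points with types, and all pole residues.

Denominator factor (τ - 5/9)^3: pole of order 3 at 5/9, modulus 5/9.
The radius of convergence is the smallest modulus among the singular points: 5/9.
At the order-3 pole 5/9 set g(τ) = (τ - (5/9))^3*f(τ) = -17*τ/2 - 29/40.
Order-3 pole: residue = g''(a)/2; g''(5/9) = 0, so the residue is 0.

Radius of convergence at 0: 5/9.
At 5/9: a pole of order 3; residue 0.


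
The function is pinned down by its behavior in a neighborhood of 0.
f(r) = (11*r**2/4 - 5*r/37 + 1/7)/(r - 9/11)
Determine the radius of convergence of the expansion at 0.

Denominator factor (r - 9/11): pole of order 1 at 9/11, modulus 9/11.
The radius of convergence is the smallest modulus among the singular points: 9/11.

The radius of convergence is 9/11.


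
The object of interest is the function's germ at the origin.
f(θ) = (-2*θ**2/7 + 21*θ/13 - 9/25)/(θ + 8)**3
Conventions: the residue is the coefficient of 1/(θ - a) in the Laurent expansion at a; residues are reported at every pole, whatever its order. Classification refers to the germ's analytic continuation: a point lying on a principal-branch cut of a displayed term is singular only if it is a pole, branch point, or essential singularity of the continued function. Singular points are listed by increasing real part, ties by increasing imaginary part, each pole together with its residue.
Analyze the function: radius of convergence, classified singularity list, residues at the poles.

Denominator factor (θ + 8)^3: pole of order 3 at -8, modulus 8.
The radius of convergence is the smallest modulus among the singular points: 8.
At the order-3 pole -8 set g(θ) = (θ - (-8))^3*f(θ) = -2*θ**2/7 + 21*θ/13 - 9/25.
Order-3 pole: residue = g''(a)/2; g''(-8) = -4/7, so the residue is -2/7.

Radius of convergence at 0: 8.
At -8: a pole of order 3; residue -2/7.


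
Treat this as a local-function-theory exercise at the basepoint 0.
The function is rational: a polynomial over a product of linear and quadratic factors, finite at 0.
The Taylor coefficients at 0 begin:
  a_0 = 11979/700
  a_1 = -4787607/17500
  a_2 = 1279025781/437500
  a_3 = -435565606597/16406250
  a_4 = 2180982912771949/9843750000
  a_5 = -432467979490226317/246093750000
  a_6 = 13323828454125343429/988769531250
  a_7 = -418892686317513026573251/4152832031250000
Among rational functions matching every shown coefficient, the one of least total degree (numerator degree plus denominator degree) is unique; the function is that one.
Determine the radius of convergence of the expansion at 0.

No rational of total degree below 6 reproduces all 8 coefficients; solving the [0/6] Pade equations on them gives f(ψ) = 33/(35*(ψ**2 + 4*ψ/3 + 2/11)**2*(ψ**2 + 11*ψ/5 + 5/3)), whose expansion matches every shown term.
Denominator factor (ψ**2 + 4*ψ/3 + 2/11)^2: discriminant 104/99, real irrational roots -2/3 + (1/33)*sqrt(286) and -2/3 - (1/33)*sqrt(286); poles of order 2, moduli 2/3 - (1/33)*sqrt(286) and 2/3 + (1/33)*sqrt(286).
Denominator factor (ψ**2 + 11*ψ/5 + 5/3): discriminant -137/75, complex-conjugate roots (-11/10) + ((1/30)*sqrt(411))*i and (-11/10) - ((1/30)*sqrt(411))*i; poles of order 1, moduli (1/3)*sqrt(15) and (1/3)*sqrt(15).
The radius of convergence is the smallest modulus among the singular points: 2/3 - (1/33)*sqrt(286).

The radius of convergence is 2/3 - (1/33)*sqrt(286).


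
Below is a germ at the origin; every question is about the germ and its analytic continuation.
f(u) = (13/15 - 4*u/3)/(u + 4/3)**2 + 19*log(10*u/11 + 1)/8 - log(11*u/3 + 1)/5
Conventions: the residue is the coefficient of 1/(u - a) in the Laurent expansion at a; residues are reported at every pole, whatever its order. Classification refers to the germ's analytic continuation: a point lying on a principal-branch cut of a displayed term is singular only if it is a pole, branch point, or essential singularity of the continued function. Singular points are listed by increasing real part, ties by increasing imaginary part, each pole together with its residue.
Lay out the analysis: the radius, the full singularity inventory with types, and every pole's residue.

Radius of convergence at 0: 3/11.
At -4/3: a pole of order 2; residue -4/3.
At -11/10: a logarithmic branch point.
At -3/11: a logarithmic branch point.

Denominator factor (u + 4/3)^2: pole of order 2 at -4/3, modulus 4/3.
Branch term (19/8)*log(1 - u/(-11/10)): its argument vanishes at u = -11/10, a logarithmic branch point, modulus 11/10.
Branch term (-1/5)*log(1 - u/(-3/11)): its argument vanishes at u = -3/11, a logarithmic branch point, modulus 3/11.
The radius of convergence is the smallest modulus among the singular points: 3/11.
The branch terms are analytic at -4/3 and contribute nothing to the residue; only the rational part matters.
At the order-2 pole -4/3 set g(u) = (u - (-4/3))^2*(rational part) = 13/15 - 4*u/3.
Order-2 pole: residue = g'(a); g'(-4/3) = -4/3, so the residue is -4/3.
List the singular points by increasing real part (a conjugate pair: the negative imaginary part first).


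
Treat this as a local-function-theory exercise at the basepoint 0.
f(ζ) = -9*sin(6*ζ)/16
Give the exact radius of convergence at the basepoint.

The factor sin(6*ζ) is entire and contributes no finite singular point.
The polynomial part has no poles.
No finite singular points: the Taylor series at 0 converges everywhere.

The radius of convergence is infinite.


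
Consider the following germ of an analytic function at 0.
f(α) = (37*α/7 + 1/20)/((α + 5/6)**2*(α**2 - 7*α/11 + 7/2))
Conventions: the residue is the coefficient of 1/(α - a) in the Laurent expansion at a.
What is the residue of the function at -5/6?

At the order-2 pole -5/6 set g(α) = (α - (-5/6))^2*f(α) = (37*α/7 + 1/20)/(α**2 - 7*α/11 + 7/2).
Order-2 pole: residue = g'(a); g'(-5/6) = 82023876/122522435, so the residue is 82023876/122522435.

The residue is 82023876/122522435.


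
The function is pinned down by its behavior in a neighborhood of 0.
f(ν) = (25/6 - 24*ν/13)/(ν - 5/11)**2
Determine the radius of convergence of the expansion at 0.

Denominator factor (ν - 5/11)^2: pole of order 2 at 5/11, modulus 5/11.
The radius of convergence is the smallest modulus among the singular points: 5/11.

The radius of convergence is 5/11.


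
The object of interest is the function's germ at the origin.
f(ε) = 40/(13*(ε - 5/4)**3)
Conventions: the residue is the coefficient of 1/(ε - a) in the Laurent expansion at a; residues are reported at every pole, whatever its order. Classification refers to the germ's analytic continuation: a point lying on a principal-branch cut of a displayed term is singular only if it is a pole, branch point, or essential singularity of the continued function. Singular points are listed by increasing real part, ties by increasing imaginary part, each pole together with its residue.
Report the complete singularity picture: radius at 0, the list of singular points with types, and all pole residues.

Radius of convergence at 0: 5/4.
At 5/4: a pole of order 3; residue 0.

Denominator factor (ε - 5/4)^3: pole of order 3 at 5/4, modulus 5/4.
The radius of convergence is the smallest modulus among the singular points: 5/4.
At the order-3 pole 5/4 set g(ε) = (ε - (5/4))^3*f(ε) = 40/13.
Order-3 pole: residue = g''(a)/2; g''(5/4) = 0, so the residue is 0.


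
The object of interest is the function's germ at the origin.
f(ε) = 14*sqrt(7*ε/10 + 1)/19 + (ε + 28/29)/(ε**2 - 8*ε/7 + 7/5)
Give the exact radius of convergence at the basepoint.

The radius of convergence is (1/5)*sqrt(35).

Denominator factor (ε**2 - 8*ε/7 + 7/5): discriminant -1052/245, complex-conjugate roots (4/7) + ((1/35)*sqrt(1315))*i and (4/7) - ((1/35)*sqrt(1315))*i; poles of order 1, moduli (1/5)*sqrt(35) and (1/5)*sqrt(35).
Branch term (14/19)*sqrt(1 - ε/(-10/7)): its argument vanishes at ε = -10/7, a square-root branch point, modulus 10/7.
The radius of convergence is the smallest modulus among the singular points: (1/5)*sqrt(35).


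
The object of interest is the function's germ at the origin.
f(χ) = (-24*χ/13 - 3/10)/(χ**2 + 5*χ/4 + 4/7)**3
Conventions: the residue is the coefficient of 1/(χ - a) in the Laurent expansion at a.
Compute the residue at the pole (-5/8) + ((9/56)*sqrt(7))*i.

The residue is -((1856512/426465)*sqrt(7))*i.

The factor χ**2 + 5*χ/4 + 4/7 splits as (χ - a)(χ - a') with a = (-5/8) + ((9/56)*sqrt(7))*i, a' = (-5/8) - ((9/56)*sqrt(7))*i. At the order-3 pole a set g(χ) = (χ - a)^3*f(χ) = [-24*χ/13 - 3/10] / (χ - a')^3.
Order-3 pole: residue = g''(a)/2; g''((-5/8) + ((9/56)*sqrt(7))*i) = -((3713024/426465)*sqrt(7))*i, so the residue is -((1856512/426465)*sqrt(7))*i.


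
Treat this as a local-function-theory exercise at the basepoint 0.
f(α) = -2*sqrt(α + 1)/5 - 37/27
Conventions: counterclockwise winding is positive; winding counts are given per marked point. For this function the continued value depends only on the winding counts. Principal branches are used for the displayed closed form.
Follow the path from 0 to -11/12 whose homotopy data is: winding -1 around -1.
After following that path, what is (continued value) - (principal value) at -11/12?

Continued minus principal equals (2/15)*sqrt(3).

The rational part is single-valued and drops out of the difference; each branch term changes only by its own monodromy.
(-2/5)*sqrt(1 - α/(-1)): winding -1 is odd, the square root flips sign, contributing -2*(-2/5)*sqrt(1 - (-11/12)/(-1)) = -2*(-2/5)*sqrt(1/12) = (2/15)*sqrt(3).
Summing the contributions at α = -11/12 gives (2/15)*sqrt(3).


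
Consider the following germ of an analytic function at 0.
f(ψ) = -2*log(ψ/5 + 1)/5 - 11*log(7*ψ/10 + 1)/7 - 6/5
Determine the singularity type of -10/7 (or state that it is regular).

The term (-11/7)*log(1 - ψ/(-10/7)) has argument 1 - -10/7/(-10/7) = 0 at -10/7: a logarithmic (infinitely-sheeted) branch point; the remaining terms are analytic or single-valued there.

The point is a logarithmic branch point.


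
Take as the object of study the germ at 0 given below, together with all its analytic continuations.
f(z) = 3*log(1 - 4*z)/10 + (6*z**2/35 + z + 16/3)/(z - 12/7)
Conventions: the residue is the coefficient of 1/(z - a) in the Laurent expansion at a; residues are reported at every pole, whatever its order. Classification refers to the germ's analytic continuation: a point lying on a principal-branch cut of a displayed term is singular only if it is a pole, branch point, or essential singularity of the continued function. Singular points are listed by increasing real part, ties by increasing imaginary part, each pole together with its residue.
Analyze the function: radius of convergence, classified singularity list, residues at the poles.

Denominator factor (z - 12/7): pole of order 1 at 12/7, modulus 12/7.
Branch term (3/10)*log(1 - z/(1/4)): its argument vanishes at z = 1/4, a logarithmic branch point, modulus 1/4.
The radius of convergence is the smallest modulus among the singular points: 1/4.
The branch term is analytic at 12/7 and contributes nothing to the residue; only the rational part matters.
At the order-1 pole 12/7 set g(z) = (z - (12/7))*(rational part) = 6*z**2/35 + z + 16/3.
Simple pole: residue = g(a) at a = 12/7, which is 38852/5145.
List the singular points by increasing real part (a conjugate pair: the negative imaginary part first).

Radius of convergence at 0: 1/4.
At 1/4: a logarithmic branch point.
At 12/7: a pole of order 1; residue 38852/5145.
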